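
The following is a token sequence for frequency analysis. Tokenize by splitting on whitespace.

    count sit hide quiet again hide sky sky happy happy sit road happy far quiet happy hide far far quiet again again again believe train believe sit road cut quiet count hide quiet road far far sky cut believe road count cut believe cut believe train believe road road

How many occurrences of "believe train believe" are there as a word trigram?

2

Scanning the 47 overlapping trigram windows for "believe train believe":
  position 24–26: believe train believe
  position 45–47: believe train believe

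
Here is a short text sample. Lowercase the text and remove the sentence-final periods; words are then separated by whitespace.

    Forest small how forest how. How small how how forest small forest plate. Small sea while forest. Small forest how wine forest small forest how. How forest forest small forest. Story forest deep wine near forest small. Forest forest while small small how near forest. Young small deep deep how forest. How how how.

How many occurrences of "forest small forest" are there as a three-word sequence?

5

Scanning the 52 overlapping trigram windows for "forest small forest":
  position 10–12: forest small forest
  position 17–19: forest small forest
  position 22–24: forest small forest
  position 28–30: forest small forest
  position 36–38: forest small forest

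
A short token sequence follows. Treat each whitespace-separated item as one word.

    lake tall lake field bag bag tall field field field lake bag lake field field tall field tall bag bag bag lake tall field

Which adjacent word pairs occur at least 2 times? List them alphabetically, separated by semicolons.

bag bag; bag lake; field field; field tall; lake field; lake tall; tall field

Bigram counts meeting the condition (at least 2 times):
  bag bag: 3
  bag lake: 2
  field field: 3
  field tall: 2
  lake field: 2
  lake tall: 2
  tall field: 3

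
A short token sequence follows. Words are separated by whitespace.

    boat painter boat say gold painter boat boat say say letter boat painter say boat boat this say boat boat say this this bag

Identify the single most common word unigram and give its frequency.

"boat", 9 times

Unigram frequencies (highest first):
  boat: 9
  say: 6
  painter: 3
  this: 3
  gold: 1
  letter: 1
  … (1 more, each ≤ 1)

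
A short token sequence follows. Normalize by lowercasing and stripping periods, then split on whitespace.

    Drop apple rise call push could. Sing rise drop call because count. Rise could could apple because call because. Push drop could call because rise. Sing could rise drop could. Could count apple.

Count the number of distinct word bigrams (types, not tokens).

33 tokens → 32 bigram windows in total.
Repeated bigrams (each contributes count−1 duplicates):
  call because: 3
  could could: 2
  drop could: 2
  rise drop: 2
5 duplicate windows → 32 − 5 = 27 distinct.

27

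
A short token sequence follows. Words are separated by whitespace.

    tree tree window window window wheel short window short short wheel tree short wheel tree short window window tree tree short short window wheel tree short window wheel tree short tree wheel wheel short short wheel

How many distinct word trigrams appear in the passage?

36 tokens → 34 trigram windows in total.
Repeated trigrams (each contributes count−1 duplicates):
  wheel tree short: 4
  short short wheel: 2
  short wheel tree: 2
  short window wheel: 2
  tree short window: 2
  window wheel tree: 2
8 duplicate windows → 34 − 8 = 26 distinct.

26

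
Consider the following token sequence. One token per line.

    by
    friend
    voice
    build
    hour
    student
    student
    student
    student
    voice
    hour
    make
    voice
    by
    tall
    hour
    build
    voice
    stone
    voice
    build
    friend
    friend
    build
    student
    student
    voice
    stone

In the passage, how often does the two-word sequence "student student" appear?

Scanning the 27 overlapping bigram windows for "student student":
  position 6–7: student student
  position 7–8: student student
  position 8–9: student student
  position 25–26: student student

4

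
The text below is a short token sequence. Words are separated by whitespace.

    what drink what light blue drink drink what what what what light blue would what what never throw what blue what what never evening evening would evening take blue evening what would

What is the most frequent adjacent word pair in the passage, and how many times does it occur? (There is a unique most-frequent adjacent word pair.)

"what what", 5 times

Bigram frequencies (highest first):
  what what: 5
  drink what: 2
  what light: 2
  light blue: 2
  what never: 2
  what drink: 1
  … (17 more, each ≤ 1)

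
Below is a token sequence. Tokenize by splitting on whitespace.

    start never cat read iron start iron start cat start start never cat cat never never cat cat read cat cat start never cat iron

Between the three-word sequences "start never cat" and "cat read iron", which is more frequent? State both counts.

"start never cat": 3 occurrences
"cat read iron": 1 occurrence

"start never cat" (3 vs 1)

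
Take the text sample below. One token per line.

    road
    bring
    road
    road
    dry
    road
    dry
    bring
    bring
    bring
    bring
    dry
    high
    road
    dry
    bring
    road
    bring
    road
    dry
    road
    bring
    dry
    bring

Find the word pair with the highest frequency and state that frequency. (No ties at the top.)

"road dry", 4 times

Bigram frequencies (highest first):
  road dry: 4
  road bring: 3
  bring road: 3
  dry bring: 3
  bring bring: 3
  dry road: 2
  … (4 more, each ≤ 2)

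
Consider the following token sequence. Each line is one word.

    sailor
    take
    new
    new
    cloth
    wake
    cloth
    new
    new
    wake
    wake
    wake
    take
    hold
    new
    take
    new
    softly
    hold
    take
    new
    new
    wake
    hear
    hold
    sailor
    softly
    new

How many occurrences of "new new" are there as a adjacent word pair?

Scanning the 27 overlapping bigram windows for "new new":
  position 3–4: new new
  position 8–9: new new
  position 21–22: new new

3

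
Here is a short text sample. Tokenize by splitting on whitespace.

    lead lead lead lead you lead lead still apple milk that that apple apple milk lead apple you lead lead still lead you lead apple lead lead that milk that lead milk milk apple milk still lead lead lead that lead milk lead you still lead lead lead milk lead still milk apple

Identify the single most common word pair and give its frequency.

"lead lead", 10 times

Bigram frequencies (highest first):
  lead lead: 10
  lead you: 3
  you lead: 3
  lead still: 3
  apple milk: 3
  milk lead: 3
  … (18 more, each ≤ 3)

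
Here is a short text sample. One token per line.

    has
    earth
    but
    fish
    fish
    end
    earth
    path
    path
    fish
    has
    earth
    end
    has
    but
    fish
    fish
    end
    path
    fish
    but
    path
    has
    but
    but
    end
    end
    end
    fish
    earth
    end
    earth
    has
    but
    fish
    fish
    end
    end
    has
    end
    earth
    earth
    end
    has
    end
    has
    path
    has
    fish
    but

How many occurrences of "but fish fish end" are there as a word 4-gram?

3

Scanning the 47 overlapping 4-gram windows for "but fish fish end":
  position 3–6: but fish fish end
  position 15–18: but fish fish end
  position 34–37: but fish fish end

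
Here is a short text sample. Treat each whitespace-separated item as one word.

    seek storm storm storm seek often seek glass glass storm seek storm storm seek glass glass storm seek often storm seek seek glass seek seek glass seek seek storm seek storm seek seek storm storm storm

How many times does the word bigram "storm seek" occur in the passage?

7

Scanning the 35 overlapping bigram windows for "storm seek":
  position 4–5: storm seek
  position 10–11: storm seek
  position 13–14: storm seek
  position 17–18: storm seek
  position 20–21: storm seek
  position 29–30: storm seek
  position 31–32: storm seek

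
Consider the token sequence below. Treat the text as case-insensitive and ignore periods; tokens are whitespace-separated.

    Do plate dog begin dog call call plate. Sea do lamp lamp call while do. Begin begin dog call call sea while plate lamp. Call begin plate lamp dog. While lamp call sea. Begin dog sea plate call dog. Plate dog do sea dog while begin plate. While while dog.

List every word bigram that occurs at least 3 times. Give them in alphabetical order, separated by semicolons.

begin dog; lamp call

Bigram counts meeting the condition (at least 3 times):
  begin dog: 3
  lamp call: 3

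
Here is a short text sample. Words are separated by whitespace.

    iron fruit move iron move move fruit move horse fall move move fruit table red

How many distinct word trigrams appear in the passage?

15 tokens → 13 trigram windows in total.
Repeated trigrams (each contributes count−1 duplicates):
  move move fruit: 2
1 duplicate windows → 13 − 1 = 12 distinct.

12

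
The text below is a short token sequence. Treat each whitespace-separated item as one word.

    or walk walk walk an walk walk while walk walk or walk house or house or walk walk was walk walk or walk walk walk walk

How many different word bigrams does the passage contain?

26 tokens → 25 bigram windows in total.
Repeated bigrams (each contributes count−1 duplicates):
  walk walk: 9
  or walk: 4
  house or: 2
  walk or: 2
13 duplicate windows → 25 − 13 = 12 distinct.

12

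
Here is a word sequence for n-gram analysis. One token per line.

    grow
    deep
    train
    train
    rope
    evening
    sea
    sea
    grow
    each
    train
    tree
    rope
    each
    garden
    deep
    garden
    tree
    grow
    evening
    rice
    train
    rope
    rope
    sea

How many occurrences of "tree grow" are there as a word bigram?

1

Scanning the 24 overlapping bigram windows for "tree grow":
  position 18–19: tree grow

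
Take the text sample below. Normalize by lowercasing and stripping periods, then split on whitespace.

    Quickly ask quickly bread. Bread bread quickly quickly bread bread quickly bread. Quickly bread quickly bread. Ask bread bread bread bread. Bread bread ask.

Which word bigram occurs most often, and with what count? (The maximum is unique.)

"bread bread", 8 times

Bigram frequencies (highest first):
  bread bread: 8
  quickly bread: 5
  bread quickly: 4
  bread ask: 2
  quickly ask: 1
  ask quickly: 1
  … (2 more, each ≤ 1)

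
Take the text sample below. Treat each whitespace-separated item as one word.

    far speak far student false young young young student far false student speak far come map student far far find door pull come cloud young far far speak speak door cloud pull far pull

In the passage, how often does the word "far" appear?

Scanning the 34 tokens for "far":
  position 1: far
  position 3: far
  position 10: far
  position 14: far
  position 18: far
  position 19: far
  position 26: far
  position 27: far
  position 33: far

9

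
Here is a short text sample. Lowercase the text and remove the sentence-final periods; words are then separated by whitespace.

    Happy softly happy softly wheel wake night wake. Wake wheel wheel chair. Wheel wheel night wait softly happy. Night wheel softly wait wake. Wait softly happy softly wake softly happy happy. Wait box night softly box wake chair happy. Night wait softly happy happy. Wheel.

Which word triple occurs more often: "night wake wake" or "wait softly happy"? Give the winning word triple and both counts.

"wait softly happy" (3 vs 1)

"night wake wake": 1 occurrence
"wait softly happy": 3 occurrences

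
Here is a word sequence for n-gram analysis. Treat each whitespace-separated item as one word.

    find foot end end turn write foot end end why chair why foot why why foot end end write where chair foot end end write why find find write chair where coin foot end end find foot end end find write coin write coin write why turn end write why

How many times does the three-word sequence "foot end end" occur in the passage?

Scanning the 48 overlapping trigram windows for "foot end end":
  position 2–4: foot end end
  position 7–9: foot end end
  position 16–18: foot end end
  position 22–24: foot end end
  position 33–35: foot end end
  position 37–39: foot end end

6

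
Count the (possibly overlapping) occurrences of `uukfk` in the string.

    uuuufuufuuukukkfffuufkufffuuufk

Sliding a length-5 window over the 31 characters (27 positions):
  (no match at any position)

0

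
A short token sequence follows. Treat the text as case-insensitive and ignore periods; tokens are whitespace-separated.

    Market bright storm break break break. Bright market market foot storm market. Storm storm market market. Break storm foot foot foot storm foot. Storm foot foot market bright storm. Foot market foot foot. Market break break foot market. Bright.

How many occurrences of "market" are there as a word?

10

Scanning the 39 tokens for "market":
  position 1: market
  position 8: market
  position 9: market
  position 12: market
  position 15: market
  position 16: market
  position 27: market
  position 31: market
  position 34: market
  position 38: market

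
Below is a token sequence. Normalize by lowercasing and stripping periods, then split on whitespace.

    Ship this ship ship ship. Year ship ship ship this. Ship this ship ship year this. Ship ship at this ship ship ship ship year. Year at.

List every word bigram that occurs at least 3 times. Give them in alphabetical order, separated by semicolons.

ship ship; ship this; ship year; this ship

Bigram counts meeting the condition (at least 3 times):
  ship ship: 9
  ship this: 3
  ship year: 3
  this ship: 5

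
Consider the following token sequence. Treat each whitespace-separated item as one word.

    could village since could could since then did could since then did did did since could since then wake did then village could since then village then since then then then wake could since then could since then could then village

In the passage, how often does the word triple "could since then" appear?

6

Scanning the 39 overlapping trigram windows for "could since then":
  position 5–7: could since then
  position 9–11: could since then
  position 16–18: could since then
  position 23–25: could since then
  position 33–35: could since then
  position 36–38: could since then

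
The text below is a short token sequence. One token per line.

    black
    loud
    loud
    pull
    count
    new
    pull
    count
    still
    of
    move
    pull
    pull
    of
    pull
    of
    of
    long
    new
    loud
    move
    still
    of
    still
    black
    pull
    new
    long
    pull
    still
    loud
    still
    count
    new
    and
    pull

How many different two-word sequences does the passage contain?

36 tokens → 35 bigram windows in total.
Repeated bigrams (each contributes count−1 duplicates):
  count new: 2
  pull count: 2
  pull of: 2
  still of: 2
4 duplicate windows → 35 − 4 = 31 distinct.

31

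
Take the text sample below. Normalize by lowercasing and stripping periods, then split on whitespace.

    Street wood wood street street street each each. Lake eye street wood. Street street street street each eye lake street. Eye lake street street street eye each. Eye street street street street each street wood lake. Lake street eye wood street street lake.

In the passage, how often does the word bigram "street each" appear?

3

Scanning the 42 overlapping bigram windows for "street each":
  position 6–7: street each
  position 16–17: street each
  position 32–33: street each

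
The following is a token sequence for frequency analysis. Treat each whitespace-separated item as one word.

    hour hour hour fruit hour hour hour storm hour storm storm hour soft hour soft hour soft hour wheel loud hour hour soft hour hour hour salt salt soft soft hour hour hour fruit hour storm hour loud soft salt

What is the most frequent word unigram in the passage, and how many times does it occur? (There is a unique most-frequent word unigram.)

"hour", 21 times

Unigram frequencies (highest first):
  hour: 21
  soft: 7
  storm: 4
  salt: 3
  fruit: 2
  loud: 2
  … (1 more, each ≤ 1)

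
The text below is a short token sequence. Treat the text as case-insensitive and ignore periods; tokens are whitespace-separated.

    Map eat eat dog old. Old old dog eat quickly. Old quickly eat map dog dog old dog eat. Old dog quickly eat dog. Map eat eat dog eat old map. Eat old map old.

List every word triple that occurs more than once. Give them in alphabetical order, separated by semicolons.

dog eat old; eat eat dog; eat old map; map eat eat; old dog eat

Trigram counts meeting the condition (more than once):
  dog eat old: 2
  eat eat dog: 2
  eat old map: 2
  map eat eat: 2
  old dog eat: 2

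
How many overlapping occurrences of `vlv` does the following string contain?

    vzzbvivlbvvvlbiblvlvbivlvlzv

Sliding a length-3 window over the 28 characters (26 positions):
  position 18–20: vlv
  position 23–25: vlv

2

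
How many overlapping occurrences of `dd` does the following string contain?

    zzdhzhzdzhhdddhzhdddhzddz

5

Sliding a length-2 window over the 25 characters (24 positions):
  position 12–13: dd
  position 13–14: dd
  position 18–19: dd
  position 19–20: dd
  position 23–24: dd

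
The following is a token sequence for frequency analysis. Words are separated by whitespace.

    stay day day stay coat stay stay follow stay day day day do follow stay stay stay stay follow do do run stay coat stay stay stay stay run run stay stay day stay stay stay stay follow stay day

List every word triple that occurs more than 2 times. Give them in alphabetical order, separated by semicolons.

stay stay follow; stay stay stay

Trigram counts meeting the condition (more than 2 times):
  stay stay follow: 3
  stay stay stay: 6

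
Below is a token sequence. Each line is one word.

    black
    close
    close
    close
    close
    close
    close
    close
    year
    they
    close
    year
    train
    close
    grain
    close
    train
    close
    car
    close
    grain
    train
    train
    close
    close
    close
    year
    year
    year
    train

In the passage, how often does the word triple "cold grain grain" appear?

Scanning the 28 overlapping trigram windows for "cold grain grain":
  (none found)

0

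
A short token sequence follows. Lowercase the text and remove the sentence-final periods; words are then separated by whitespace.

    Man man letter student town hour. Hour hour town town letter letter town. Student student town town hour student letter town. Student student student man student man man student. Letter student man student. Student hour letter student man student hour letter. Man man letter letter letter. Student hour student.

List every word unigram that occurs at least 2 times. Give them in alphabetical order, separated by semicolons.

Unigram counts meeting the condition (at least 2 times):
  hour: 7
  letter: 10
  man: 9
  student: 16
  town: 7

hour; letter; man; student; town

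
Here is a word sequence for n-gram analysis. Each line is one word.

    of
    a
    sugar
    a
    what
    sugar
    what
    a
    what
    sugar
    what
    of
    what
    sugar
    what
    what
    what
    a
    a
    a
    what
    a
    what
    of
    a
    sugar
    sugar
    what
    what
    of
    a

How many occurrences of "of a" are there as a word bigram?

Scanning the 30 overlapping bigram windows for "of a":
  position 1–2: of a
  position 24–25: of a
  position 30–31: of a

3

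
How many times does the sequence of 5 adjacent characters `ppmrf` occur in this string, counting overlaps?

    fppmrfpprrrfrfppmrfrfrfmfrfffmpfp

Sliding a length-5 window over the 33 characters (29 positions):
  position 2–6: ppmrf
  position 15–19: ppmrf

2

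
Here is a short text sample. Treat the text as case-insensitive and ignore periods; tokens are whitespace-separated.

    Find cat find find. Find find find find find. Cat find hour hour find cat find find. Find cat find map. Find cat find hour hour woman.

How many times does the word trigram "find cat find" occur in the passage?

5

Scanning the 25 overlapping trigram windows for "find cat find":
  position 1–3: find cat find
  position 9–11: find cat find
  position 14–16: find cat find
  position 18–20: find cat find
  position 22–24: find cat find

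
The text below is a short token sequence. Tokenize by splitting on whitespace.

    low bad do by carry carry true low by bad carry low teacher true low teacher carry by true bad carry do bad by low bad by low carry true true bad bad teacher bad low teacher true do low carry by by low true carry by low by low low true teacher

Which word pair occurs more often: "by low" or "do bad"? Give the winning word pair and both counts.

"by low" (5 vs 1)

"by low": 5 occurrences
"do bad": 1 occurrence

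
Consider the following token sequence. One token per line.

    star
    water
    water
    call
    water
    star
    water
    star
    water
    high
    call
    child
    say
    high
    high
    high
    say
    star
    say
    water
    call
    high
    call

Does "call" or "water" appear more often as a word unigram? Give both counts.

"water" (6 vs 4)

"call": 4 occurrences
"water": 6 occurrences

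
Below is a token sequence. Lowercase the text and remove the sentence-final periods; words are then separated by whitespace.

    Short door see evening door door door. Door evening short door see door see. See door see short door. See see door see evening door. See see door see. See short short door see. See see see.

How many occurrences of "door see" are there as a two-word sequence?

Scanning the 36 overlapping bigram windows for "door see":
  position 2–3: door see
  position 11–12: door see
  position 13–14: door see
  position 16–17: door see
  position 19–20: door see
  position 22–23: door see
  position 25–26: door see
  position 28–29: door see
  position 33–34: door see

9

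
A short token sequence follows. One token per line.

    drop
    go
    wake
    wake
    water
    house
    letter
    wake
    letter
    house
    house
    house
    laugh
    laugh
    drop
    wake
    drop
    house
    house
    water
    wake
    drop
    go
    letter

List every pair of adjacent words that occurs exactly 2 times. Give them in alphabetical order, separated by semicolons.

Bigram counts meeting the condition (exactly 2 times):
  drop go: 2
  wake drop: 2

drop go; wake drop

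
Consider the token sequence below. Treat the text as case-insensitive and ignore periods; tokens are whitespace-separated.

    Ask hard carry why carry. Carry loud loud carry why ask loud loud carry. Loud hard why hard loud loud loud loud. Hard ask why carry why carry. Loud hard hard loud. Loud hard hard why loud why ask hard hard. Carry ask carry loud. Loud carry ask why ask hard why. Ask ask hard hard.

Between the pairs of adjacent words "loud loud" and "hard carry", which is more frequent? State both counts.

"loud loud" (7 vs 2)

"loud loud": 7 occurrences
"hard carry": 2 occurrences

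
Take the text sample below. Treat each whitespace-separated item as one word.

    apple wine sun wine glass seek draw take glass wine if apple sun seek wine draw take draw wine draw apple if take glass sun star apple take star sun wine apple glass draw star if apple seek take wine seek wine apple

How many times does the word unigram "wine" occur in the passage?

8

Scanning the 43 tokens for "wine":
  position 2: wine
  position 4: wine
  position 10: wine
  position 15: wine
  position 19: wine
  position 31: wine
  position 40: wine
  position 42: wine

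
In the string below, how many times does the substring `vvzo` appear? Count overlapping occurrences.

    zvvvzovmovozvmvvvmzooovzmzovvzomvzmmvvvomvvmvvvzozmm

3

Sliding a length-4 window over the 52 characters (49 positions):
  position 3–6: vvzo
  position 28–31: vvzo
  position 46–49: vvzo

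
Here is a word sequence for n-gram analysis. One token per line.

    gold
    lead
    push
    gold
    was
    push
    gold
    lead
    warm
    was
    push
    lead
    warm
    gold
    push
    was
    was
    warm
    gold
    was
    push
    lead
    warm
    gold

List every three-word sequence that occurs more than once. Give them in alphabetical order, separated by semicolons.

gold was push; lead warm gold; push lead warm; was push lead

Trigram counts meeting the condition (more than once):
  gold was push: 2
  lead warm gold: 2
  push lead warm: 2
  was push lead: 2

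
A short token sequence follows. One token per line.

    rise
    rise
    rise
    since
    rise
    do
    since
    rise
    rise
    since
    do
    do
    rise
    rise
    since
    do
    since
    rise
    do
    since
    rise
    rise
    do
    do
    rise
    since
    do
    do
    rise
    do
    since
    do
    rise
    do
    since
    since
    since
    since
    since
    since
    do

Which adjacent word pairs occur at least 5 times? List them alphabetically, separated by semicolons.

Bigram counts meeting the condition (at least 5 times):
  do since: 5
  rise do: 5
  rise rise: 5
  since do: 5
  since since: 5

do since; rise do; rise rise; since do; since since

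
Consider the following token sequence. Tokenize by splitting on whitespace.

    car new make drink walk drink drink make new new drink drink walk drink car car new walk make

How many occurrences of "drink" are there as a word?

6

Scanning the 19 tokens for "drink":
  position 4: drink
  position 6: drink
  position 7: drink
  position 11: drink
  position 12: drink
  position 14: drink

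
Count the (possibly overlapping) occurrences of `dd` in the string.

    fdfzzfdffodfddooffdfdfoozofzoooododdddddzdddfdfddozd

9

Sliding a length-2 window over the 52 characters (51 positions):
  position 13–14: dd
  position 35–36: dd
  position 36–37: dd
  position 37–38: dd
  position 38–39: dd
  position 39–40: dd
  position 42–43: dd
  position 43–44: dd
  position 48–49: dd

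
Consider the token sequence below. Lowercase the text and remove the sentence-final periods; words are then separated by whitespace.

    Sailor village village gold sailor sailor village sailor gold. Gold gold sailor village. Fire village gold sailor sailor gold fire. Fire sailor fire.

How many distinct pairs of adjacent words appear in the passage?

23 tokens → 22 bigram windows in total.
Repeated bigrams (each contributes count−1 duplicates):
  gold sailor: 3
  sailor village: 3
  gold gold: 2
  sailor gold: 2
  sailor sailor: 2
  village gold: 2
8 duplicate windows → 22 − 8 = 14 distinct.

14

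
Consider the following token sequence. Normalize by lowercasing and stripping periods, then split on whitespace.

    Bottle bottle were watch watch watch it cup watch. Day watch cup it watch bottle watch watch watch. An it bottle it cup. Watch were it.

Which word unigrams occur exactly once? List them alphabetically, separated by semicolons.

an; day

Unigram counts meeting the condition (exactly once):
  an: 1
  day: 1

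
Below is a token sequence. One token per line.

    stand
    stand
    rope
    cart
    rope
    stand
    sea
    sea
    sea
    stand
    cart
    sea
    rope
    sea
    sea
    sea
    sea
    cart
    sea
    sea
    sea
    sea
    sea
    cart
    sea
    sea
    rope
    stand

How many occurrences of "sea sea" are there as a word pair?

Scanning the 27 overlapping bigram windows for "sea sea":
  position 7–8: sea sea
  position 8–9: sea sea
  position 14–15: sea sea
  position 15–16: sea sea
  position 16–17: sea sea
  position 19–20: sea sea
  position 20–21: sea sea
  position 21–22: sea sea
  position 22–23: sea sea
  position 25–26: sea sea

10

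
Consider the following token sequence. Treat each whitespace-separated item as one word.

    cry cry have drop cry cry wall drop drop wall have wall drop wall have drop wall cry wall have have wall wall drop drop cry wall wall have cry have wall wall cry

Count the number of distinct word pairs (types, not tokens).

14

34 tokens → 33 bigram windows in total.
Repeated bigrams (each contributes count−1 duplicates):
  wall have: 4
  cry wall: 3
  drop wall: 3
  have wall: 3
  wall drop: 3
  wall wall: 3
  cry cry: 2
  cry have: 2
  … (4 more repeated)
19 duplicate windows → 33 − 19 = 14 distinct.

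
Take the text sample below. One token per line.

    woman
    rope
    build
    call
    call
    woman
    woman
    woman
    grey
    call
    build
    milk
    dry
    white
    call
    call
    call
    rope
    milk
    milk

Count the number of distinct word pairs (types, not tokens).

16

20 tokens → 19 bigram windows in total.
Repeated bigrams (each contributes count−1 duplicates):
  call call: 3
  woman woman: 2
3 duplicate windows → 19 − 3 = 16 distinct.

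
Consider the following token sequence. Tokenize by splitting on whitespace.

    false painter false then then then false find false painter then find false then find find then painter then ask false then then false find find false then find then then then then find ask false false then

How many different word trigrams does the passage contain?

38 tokens → 36 trigram windows in total.
Repeated trigrams (each contributes count−1 duplicates):
  then then then: 3
  false then find: 2
  false then then: 2
  find false then: 2
  then false find: 2
  then then false: 2
7 duplicate windows → 36 − 7 = 29 distinct.

29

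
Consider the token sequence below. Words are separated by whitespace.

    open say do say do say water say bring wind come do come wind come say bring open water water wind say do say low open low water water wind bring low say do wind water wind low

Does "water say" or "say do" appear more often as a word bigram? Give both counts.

"say do" (4 vs 1)

"water say": 1 occurrence
"say do": 4 occurrences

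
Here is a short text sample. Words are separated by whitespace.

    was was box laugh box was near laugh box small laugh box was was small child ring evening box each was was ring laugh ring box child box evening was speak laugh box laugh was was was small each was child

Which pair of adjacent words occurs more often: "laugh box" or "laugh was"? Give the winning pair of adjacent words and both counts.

"laugh box": 4 occurrences
"laugh was": 1 occurrence

"laugh box" (4 vs 1)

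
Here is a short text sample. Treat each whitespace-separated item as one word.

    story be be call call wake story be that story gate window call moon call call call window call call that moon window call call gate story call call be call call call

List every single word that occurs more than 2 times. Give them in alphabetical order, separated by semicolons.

Unigram counts meeting the condition (more than 2 times):
  be: 4
  call: 15
  story: 4
  window: 3

be; call; story; window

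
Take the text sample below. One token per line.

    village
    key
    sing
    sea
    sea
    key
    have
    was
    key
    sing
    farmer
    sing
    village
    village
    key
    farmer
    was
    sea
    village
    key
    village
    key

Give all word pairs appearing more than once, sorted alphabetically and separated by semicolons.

key sing; village key

Bigram counts meeting the condition (more than once):
  key sing: 2
  village key: 4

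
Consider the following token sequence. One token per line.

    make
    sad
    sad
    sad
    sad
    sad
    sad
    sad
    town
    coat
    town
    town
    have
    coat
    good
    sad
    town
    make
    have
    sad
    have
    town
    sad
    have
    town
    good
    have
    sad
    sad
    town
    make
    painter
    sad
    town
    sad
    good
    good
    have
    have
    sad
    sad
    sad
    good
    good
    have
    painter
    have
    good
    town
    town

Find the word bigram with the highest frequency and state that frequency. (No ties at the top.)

"sad sad", 9 times

Bigram frequencies (highest first):
  sad sad: 9
  sad town: 4
  have sad: 3
  good have: 3
  town town: 2
  town make: 2
  … (21 more, each ≤ 2)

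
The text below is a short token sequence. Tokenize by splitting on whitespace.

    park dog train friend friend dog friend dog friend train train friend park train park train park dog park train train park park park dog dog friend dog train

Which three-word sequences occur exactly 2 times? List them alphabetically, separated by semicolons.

dog friend dog; friend dog friend; park train park

Trigram counts meeting the condition (exactly 2 times):
  dog friend dog: 2
  friend dog friend: 2
  park train park: 2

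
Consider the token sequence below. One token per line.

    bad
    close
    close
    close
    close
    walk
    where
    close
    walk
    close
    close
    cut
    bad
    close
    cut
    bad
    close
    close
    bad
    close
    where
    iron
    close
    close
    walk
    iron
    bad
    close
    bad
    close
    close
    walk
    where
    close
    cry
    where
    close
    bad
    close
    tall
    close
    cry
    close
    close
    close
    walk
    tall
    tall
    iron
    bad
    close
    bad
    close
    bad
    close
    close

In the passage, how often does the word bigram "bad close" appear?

10

Scanning the 55 overlapping bigram windows for "bad close":
  position 1–2: bad close
  position 13–14: bad close
  position 16–17: bad close
  position 19–20: bad close
  position 27–28: bad close
  position 29–30: bad close
  position 38–39: bad close
  position 50–51: bad close
  position 52–53: bad close
  position 54–55: bad close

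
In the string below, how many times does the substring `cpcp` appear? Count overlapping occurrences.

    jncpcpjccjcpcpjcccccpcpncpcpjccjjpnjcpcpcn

Sliding a length-4 window over the 42 characters (39 positions):
  position 3–6: cpcp
  position 11–14: cpcp
  position 20–23: cpcp
  position 25–28: cpcp
  position 37–40: cpcp

5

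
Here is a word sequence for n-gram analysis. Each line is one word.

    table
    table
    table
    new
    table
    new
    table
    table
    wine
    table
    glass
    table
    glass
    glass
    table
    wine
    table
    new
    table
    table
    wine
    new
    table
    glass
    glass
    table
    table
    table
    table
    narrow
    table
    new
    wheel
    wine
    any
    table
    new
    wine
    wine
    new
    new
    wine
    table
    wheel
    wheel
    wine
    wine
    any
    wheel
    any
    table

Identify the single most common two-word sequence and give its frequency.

"table table", 7 times

Bigram frequencies (highest first):
  table table: 7
  table new: 5
  new table: 4
  table wine: 3
  wine table: 3
  table glass: 3
  … (16 more, each ≤ 3)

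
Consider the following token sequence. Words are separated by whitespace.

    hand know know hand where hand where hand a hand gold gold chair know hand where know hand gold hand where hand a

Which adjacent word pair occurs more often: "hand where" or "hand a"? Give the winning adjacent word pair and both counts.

"hand where": 4 occurrences
"hand a": 2 occurrences

"hand where" (4 vs 2)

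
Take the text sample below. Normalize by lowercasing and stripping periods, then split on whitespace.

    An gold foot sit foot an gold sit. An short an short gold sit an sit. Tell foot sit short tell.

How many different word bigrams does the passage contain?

15

21 tokens → 20 bigram windows in total.
Repeated bigrams (each contributes count−1 duplicates):
  an gold: 2
  an short: 2
  foot sit: 2
  gold sit: 2
  sit an: 2
5 duplicate windows → 20 − 5 = 15 distinct.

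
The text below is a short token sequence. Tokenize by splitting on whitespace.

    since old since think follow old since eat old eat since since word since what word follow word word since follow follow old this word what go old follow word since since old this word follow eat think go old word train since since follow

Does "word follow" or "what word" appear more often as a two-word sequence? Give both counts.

"word follow": 2 occurrences
"what word": 1 occurrence

"word follow" (2 vs 1)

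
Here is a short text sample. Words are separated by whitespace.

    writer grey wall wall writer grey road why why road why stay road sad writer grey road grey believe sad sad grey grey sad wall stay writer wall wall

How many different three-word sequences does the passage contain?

29 tokens → 27 trigram windows in total.
Repeated trigrams (each contributes count−1 duplicates):
  writer grey road: 2
1 duplicate windows → 27 − 1 = 26 distinct.

26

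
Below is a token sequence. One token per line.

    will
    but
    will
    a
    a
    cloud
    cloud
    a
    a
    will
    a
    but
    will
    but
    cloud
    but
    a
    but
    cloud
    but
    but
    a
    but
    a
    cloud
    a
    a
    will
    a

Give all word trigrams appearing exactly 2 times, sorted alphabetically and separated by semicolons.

Trigram counts meeting the condition (exactly 2 times):
  a a will: 2
  a will a: 2
  but a but: 2
  but cloud but: 2
  cloud a a: 2

a a will; a will a; but a but; but cloud but; cloud a a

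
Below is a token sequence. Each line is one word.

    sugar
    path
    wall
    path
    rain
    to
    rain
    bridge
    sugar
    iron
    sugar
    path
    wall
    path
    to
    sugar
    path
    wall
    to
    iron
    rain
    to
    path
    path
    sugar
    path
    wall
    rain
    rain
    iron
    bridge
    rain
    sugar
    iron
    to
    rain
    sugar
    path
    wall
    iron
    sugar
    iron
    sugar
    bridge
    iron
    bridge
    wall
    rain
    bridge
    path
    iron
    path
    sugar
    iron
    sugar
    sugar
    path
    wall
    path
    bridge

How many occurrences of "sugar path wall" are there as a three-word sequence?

Scanning the 58 overlapping trigram windows for "sugar path wall":
  position 1–3: sugar path wall
  position 11–13: sugar path wall
  position 16–18: sugar path wall
  position 25–27: sugar path wall
  position 37–39: sugar path wall
  position 56–58: sugar path wall

6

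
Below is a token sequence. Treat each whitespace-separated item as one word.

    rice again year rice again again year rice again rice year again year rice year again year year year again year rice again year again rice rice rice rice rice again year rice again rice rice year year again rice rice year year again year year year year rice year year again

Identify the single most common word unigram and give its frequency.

Unigram frequencies (highest first):
  year: 21
  rice: 17
  again: 14

"year", 21 times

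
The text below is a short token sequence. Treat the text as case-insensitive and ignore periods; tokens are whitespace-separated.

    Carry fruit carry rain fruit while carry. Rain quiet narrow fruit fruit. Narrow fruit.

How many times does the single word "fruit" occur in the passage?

5

Scanning the 14 tokens for "fruit":
  position 2: fruit
  position 5: fruit
  position 11: fruit
  position 12: fruit
  position 14: fruit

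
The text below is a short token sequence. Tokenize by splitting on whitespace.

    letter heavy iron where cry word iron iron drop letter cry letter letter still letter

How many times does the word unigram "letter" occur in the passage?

5

Scanning the 15 tokens for "letter":
  position 1: letter
  position 10: letter
  position 12: letter
  position 13: letter
  position 15: letter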